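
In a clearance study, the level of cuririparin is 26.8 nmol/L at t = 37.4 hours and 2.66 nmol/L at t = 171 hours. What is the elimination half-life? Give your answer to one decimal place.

Over Δt = 171 − 37.4 = 133.6 hours, the level fell by a factor of 26.8/2.66 ≈ 10.075.
n = log₂(10.075) ≈ 3.3327 half-lives, so t½ = 133.6/3.3327 ≈ 40.087 hours.

40.1 hours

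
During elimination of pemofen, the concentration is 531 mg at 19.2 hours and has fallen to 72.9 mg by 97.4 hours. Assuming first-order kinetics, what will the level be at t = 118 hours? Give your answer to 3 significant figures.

Over Δt = 97.4 − 19.2 = 78.2 hours, the level fell by a factor of 531/72.9 ≈ 7.284.
n = log₂(7.284) ≈ 2.8647 half-lives, so t½ = 78.2/2.8647 ≈ 27.298 hours.
From t = 97.4 to t = 118: 72.9 × (1/2)^((118−97.4)/27.298) ≈ 43.207 mg.

43.2 mg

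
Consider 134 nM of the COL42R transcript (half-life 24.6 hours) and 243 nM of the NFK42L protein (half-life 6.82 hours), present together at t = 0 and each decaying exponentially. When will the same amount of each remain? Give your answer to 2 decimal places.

Set 134·(1/2)^(t/24.6) = 243·(1/2)^(t/6.82).
Taking log₂: log₂(134/243) = t·(1/24.6 − 1/6.82).
log₂(0.55144) = -0.85872; 1/24.6 − 1/6.82 = -0.10598.
t = -0.85872 / -0.10598 ≈ 8.1029 hours.

8.10 hours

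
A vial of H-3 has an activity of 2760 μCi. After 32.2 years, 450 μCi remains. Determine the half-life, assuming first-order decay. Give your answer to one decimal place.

12.3 years

A/A₀ = 450/2760 ≈ 0.16304.
n = log₂(6.1333) ≈ 2.6167 half-lives elapsed in 32.2 years.
t½ = 32.2/2.6167 ≈ 12.306 years.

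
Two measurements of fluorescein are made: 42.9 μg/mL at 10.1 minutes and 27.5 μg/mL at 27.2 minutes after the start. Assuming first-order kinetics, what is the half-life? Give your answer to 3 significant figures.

Over Δt = 27.2 − 10.1 = 17.1 minutes, the level fell by a factor of 42.9/27.5 ≈ 1.56.
n = log₂(1.56) ≈ 0.64155 half-lives, so t½ = 17.1/0.64155 ≈ 26.654 minutes.

26.7 minutes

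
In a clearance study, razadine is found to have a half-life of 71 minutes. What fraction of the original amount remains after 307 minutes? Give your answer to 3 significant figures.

n = 307/71 ≈ 4.3239 half-lives.
Fraction remaining = (1/2)^4.3239 ≈ 0.04993.

0.0499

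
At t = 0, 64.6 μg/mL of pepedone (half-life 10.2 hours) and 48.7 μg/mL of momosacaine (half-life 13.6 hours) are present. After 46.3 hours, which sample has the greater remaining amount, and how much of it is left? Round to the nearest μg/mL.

momosacaine, 5 μg/mL

pepedone: 64.6 × (1/2)^4.5392 ≈ 2.7784 μg/mL.
momosacaine: 48.7 × (1/2)^3.4044 ≈ 4.5994 μg/mL.
Momosacaine has more remaining, at ≈ 4.5994 μg/mL.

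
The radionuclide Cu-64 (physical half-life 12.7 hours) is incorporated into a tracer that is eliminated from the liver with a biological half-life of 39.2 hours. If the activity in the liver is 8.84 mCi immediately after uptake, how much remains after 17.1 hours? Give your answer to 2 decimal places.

1/t_eff = 1/t_phys + 1/t_biol = 1/12.7 + 1/39.2 = 0.10425 per hour.
t_eff = 12.7 × 39.2 / (12.7 + 39.2) ≈ 9.5923 hours.
Remaining = 8.84 × (1/2)^(17.1/9.5923) = 8.84 × (1/2)^1.7827 ≈ 2.5693 mCi.

2.57 mCi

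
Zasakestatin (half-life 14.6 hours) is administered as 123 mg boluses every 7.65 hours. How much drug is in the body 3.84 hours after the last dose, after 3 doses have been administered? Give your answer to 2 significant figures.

220 mg

The 3 doses were given 19.14, 11.49, 3.84 hours ago.
Total = 123·(1/2)^(19.14/14.6) + 123·(1/2)^(11.49/14.6) + 123·(1/2)^(3.84/14.6)
      = 49.576 + 71.285 + 102.5 ≈ 223.36 mg.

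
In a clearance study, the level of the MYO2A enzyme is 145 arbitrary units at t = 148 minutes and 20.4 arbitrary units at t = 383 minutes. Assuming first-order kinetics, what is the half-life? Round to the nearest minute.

Over Δt = 383 − 148 = 235 minutes, the level fell by a factor of 145/20.4 ≈ 7.1078.
n = log₂(7.1078) ≈ 2.8294 half-lives, so t½ = 235/2.8294 ≈ 83.056 minutes.

83 minutes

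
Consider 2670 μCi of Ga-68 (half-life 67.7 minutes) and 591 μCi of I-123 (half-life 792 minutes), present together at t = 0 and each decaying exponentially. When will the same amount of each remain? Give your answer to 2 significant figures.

Set 2670·(1/2)^(t/67.7) = 591·(1/2)^(t/792).
Taking log₂: log₂(2670/591) = t·(1/67.7 − 1/792).
log₂(4.5178) = 2.1756; 1/67.7 − 1/792 = 0.013508.
t = 2.1756 / 0.013508 ≈ 161.06 minutes.

160 minutes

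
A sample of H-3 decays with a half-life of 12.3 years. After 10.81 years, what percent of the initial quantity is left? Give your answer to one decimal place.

54.4%

n = 10.81/12.3 ≈ 0.87886 half-lives.
Fraction remaining = (1/2)^0.87886 ≈ 0.5438, i.e. 54.38%.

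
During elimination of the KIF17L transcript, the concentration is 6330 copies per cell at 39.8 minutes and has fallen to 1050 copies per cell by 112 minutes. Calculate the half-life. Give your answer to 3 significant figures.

Over Δt = 112 − 39.8 = 72.2 minutes, the level fell by a factor of 6330/1050 ≈ 6.0286.
n = log₂(6.0286) ≈ 2.5918 half-lives, so t½ = 72.2/2.5918 ≈ 27.857 minutes.

27.9 minutes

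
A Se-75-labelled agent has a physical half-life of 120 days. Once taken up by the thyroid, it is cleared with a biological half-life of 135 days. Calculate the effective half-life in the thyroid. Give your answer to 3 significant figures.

1/t_eff = 1/t_phys + 1/t_biol = 1/120 + 1/135 = 0.015741 per day.
t_eff = 120 × 135 / (120 + 135) ≈ 63.529 days.

63.5 days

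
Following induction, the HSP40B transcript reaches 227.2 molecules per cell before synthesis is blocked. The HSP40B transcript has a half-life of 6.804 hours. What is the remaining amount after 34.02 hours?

7.1 molecules per cell

Elapsed time is 5 half-lives (34.02/6.804).
Each half-life halves the amount: 227.2 × (1/2)^5 = 227.2/32 = 7.1 molecules per cell.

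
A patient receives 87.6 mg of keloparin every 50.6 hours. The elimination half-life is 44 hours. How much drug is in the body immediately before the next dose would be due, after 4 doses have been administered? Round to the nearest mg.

The 4 doses were given 202.4, 151.8, 101.2, 50.6 hours ago.
Total = 87.6·(1/2)^(202.4/44) + 87.6·(1/2)^(151.8/44) + 87.6·(1/2)^(101.2/44) + 87.6·(1/2)^(50.6/44)
      = 3.6122 + 8.0159 + 17.788 + 39.475 ≈ 68.891 mg.

69 mg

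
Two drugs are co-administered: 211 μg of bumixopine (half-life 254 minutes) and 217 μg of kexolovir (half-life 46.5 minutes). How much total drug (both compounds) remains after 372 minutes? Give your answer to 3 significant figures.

bumixopine: 211 × (1/2)^(372/254) = 211 × (1/2)^1.4646 ≈ 76.455 μg.
kexolovir: 217 × (1/2)^(372/46.5) = 217 × (1/2)^8 ≈ 0.84766 μg.
Total = 76.455 + 0.84766 ≈ 77.302 μg.

77.3 μg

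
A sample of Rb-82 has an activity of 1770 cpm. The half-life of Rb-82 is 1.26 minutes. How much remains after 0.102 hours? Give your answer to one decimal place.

Convert the elapsed time: 0.102 hours = 6.12 minutes.
Number of half-lives: n = 6.12/1.26 ≈ 4.8571.
Remaining = 1770 × (1/2)^4.8571 = 1770 × 0.034503 ≈ 61.07 cpm.

61.1 cpm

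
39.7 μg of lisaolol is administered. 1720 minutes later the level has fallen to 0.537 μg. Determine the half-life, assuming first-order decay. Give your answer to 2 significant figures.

280 minutes

A/A₀ = 0.537/39.7 ≈ 0.013526.
n = log₂(73.929) ≈ 6.2081 half-lives elapsed in 1720 minutes.
t½ = 1720/6.2081 ≈ 277.06 minutes.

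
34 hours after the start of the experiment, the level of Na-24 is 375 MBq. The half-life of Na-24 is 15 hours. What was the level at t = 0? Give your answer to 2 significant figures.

Number of half-lives elapsed: n = 34/15 ≈ 2.2667.
A₀ = A × 2^n = 375 × 2^2.2667 = 375 × 4.8121 ≈ 1804.5 MBq.

1800 MBq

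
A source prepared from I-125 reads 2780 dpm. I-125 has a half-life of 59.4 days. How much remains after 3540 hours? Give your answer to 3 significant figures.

Convert the elapsed time: 3540 hours = 147.5 days.
Number of half-lives: n = 147.5/59.4 ≈ 2.4832.
Remaining = 2780 × (1/2)^2.4832 = 2780 × 0.17885 ≈ 497.21 dpm.

497 dpm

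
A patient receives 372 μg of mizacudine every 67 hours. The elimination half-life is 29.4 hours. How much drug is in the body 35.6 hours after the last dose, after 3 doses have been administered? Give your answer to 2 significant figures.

The 3 doses were given 169.6, 102.6, 35.6 hours ago.
Total = 372·(1/2)^(169.6/29.4) + 372·(1/2)^(102.6/29.4) + 372·(1/2)^(35.6/29.4)
      = 6.8232 + 33.114 + 160.71 ≈ 200.64 μg.

200 μg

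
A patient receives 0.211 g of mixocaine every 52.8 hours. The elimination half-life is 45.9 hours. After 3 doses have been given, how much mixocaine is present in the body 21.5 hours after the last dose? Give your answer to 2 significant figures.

The 3 doses were given 127.1, 74.3, 21.5 hours ago.
Total = 0.211·(1/2)^(127.1/45.9) + 0.211·(1/2)^(74.3/45.9) + 0.211·(1/2)^(21.5/45.9)
      = 0.030954 + 0.068706 + 0.1525 ≈ 0.25216 g.

0.25 g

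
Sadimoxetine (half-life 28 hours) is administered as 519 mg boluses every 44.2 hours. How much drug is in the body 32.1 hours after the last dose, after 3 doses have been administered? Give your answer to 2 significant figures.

The 3 doses were given 120.5, 76.3, 32.1 hours ago.
Total = 519·(1/2)^(120.5/28) + 519·(1/2)^(76.3/28) + 519·(1/2)^(32.1/28)
      = 26.282 + 78.498 + 234.45 ≈ 339.23 mg.

340 mg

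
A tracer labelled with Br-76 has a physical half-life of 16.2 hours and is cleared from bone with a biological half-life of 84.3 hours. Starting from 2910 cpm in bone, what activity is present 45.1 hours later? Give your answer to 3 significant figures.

292 cpm

1/t_eff = 1/t_phys + 1/t_biol = 1/16.2 + 1/84.3 = 0.073591 per hour.
t_eff = 16.2 × 84.3 / (16.2 + 84.3) ≈ 13.589 hours.
Remaining = 2910 × (1/2)^(45.1/13.589) = 2910 × (1/2)^3.3189 ≈ 291.6 cpm.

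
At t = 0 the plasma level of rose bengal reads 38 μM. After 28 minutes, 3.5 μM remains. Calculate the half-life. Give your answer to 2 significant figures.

8.1 minutes

A/A₀ = 3.5/38 ≈ 0.092105.
n = log₂(10.857) ≈ 3.4406 half-lives elapsed in 28 minutes.
t½ = 28/3.4406 ≈ 8.1382 minutes.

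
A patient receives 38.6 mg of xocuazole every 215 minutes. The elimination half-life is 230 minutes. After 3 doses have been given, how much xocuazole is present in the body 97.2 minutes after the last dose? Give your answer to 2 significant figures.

52 mg

The 3 doses were given 527.2, 312.2, 97.2 minutes ago.
Total = 38.6·(1/2)^(527.2/230) + 38.6·(1/2)^(312.2/230) + 38.6·(1/2)^(97.2/230)
      = 7.8809 + 15.065 + 28.798 ≈ 51.744 mg.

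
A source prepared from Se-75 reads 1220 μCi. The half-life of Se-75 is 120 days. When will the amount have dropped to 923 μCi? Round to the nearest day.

48 days

Fraction remaining = 923/1220 ≈ 0.75656.
n = log₂(1220/923) = ln(1.3218)/ln 2 ≈ 0.40248 half-lives.
t = n × t½ = 0.40248 × 120 ≈ 48.297 days.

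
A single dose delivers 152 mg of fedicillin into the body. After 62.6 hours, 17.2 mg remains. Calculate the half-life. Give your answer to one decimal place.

A/A₀ = 17.2/152 ≈ 0.11316.
n = log₂(8.8372) ≈ 3.1436 half-lives elapsed in 62.6 hours.
t½ = 62.6/3.1436 ≈ 19.914 hours.

19.9 hours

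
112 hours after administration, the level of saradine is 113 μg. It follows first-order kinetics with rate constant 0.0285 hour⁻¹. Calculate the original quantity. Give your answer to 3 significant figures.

2750 μg

t½ = ln 2 / λ = 0.69315 / 0.0285 ≈ 24.321 hours.
Number of half-lives elapsed: n = 112/24.321 ≈ 4.6051.
A₀ = A × 2^n = 113 × 2^4.6051 = 113 × 24.337 ≈ 2750.1 μg.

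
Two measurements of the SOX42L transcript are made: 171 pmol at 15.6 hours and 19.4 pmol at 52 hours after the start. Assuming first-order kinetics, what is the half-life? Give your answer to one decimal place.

Over Δt = 52 − 15.6 = 36.4 hours, the level fell by a factor of 171/19.4 ≈ 8.8144.
n = log₂(8.8144) ≈ 3.1399 half-lives, so t½ = 36.4/3.1399 ≈ 11.593 hours.

11.6 hours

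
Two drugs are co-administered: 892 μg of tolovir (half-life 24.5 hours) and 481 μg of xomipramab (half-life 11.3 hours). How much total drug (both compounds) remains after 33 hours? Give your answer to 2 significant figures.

tolovir: 892 × (1/2)^(33/24.5) = 892 × (1/2)^1.3469 ≈ 350.67 μg.
xomipramab: 481 × (1/2)^(33/11.3) = 481 × (1/2)^2.9204 ≈ 63.538 μg.
Total = 350.67 + 63.538 ≈ 414.21 μg.

410 μg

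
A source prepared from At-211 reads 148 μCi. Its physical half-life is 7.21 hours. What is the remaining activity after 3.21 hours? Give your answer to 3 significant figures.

Number of half-lives: n = 3.21/7.21 ≈ 0.44521.
Remaining = 148 × (1/2)^0.44521 = 148 × 0.73447 ≈ 108.7 μCi.

109 μCi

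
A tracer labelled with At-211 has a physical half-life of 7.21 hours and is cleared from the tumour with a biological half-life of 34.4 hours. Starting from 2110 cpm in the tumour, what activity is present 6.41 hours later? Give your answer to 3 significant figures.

1/t_eff = 1/t_phys + 1/t_biol = 1/7.21 + 1/34.4 = 0.16777 per hour.
t_eff = 7.21 × 34.4 / (7.21 + 34.4) ≈ 5.9607 hours.
Remaining = 2110 × (1/2)^(6.41/5.9607) = 2110 × (1/2)^1.0754 ≈ 1001.3 cpm.

1000 cpm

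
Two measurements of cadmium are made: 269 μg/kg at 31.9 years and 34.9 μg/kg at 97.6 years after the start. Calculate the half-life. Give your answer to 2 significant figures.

22 years

Over Δt = 97.6 − 31.9 = 65.7 years, the level fell by a factor of 269/34.9 ≈ 7.7077.
n = log₂(7.7077) ≈ 2.9463 half-lives, so t½ = 65.7/2.9463 ≈ 22.299 years.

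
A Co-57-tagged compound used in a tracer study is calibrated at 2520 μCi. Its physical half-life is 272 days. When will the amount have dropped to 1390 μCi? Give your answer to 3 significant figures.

233 days

Fraction remaining = 1390/2520 ≈ 0.55159.
n = log₂(2520/1390) = ln(1.8129)/ln 2 ≈ 0.85834 half-lives.
t = n × t½ = 0.85834 × 272 ≈ 233.47 days.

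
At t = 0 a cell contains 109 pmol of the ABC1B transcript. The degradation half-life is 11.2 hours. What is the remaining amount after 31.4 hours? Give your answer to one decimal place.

15.6 pmol

Number of half-lives: n = 31.4/11.2 ≈ 2.8036.
Remaining = 109 × (1/2)^2.8036 = 109 × 0.14323 ≈ 15.612 pmol.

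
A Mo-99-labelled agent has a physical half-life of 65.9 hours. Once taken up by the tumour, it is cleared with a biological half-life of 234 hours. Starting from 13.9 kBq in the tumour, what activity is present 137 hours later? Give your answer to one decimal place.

1/t_eff = 1/t_phys + 1/t_biol = 1/65.9 + 1/234 = 0.019448 per hour.
t_eff = 65.9 × 234 / (65.9 + 234) ≈ 51.419 hours.
Remaining = 13.9 × (1/2)^(137/51.419) = 13.9 × (1/2)^2.6644 ≈ 2.1926 kBq.

2.2 kBq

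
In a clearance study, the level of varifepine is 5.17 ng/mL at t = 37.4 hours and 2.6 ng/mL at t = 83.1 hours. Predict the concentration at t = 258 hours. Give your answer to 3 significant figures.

0.187 ng/mL

Over Δt = 83.1 − 37.4 = 45.7 hours, the level fell by a factor of 5.17/2.6 ≈ 1.9885.
n = log₂(1.9885) ≈ 0.99165 half-lives, so t½ = 45.7/0.99165 ≈ 46.085 hours.
From t = 83.1 to t = 258: 2.6 × (1/2)^((258−83.1)/46.085) ≈ 0.18729 ng/mL.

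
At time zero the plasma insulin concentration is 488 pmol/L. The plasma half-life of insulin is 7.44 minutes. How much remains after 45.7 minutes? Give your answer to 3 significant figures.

Number of half-lives: n = 45.7/7.44 ≈ 6.1425.
Remaining = 488 × (1/2)^6.1425 = 488 × 0.014156 ≈ 6.908 pmol/L.

6.91 pmol/L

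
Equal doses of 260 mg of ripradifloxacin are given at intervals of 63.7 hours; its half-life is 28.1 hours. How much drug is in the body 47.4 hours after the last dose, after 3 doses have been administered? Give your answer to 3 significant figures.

The 3 doses were given 174.8, 111.1, 47.4 hours ago.
Total = 260·(1/2)^(174.8/28.1) + 260·(1/2)^(111.1/28.1) + 260·(1/2)^(47.4/28.1)
      = 3.4864 + 16.78 + 80.758 ≈ 101.02 mg.

101 mg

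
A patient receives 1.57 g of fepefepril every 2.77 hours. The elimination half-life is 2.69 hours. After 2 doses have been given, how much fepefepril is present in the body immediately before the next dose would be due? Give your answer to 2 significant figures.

The 2 doses were given 5.54, 2.77 hours ago.
Total = 1.57·(1/2)^(5.54/2.69) + 1.57·(1/2)^(2.77/2.69)
      = 0.37665 + 0.76898 ≈ 1.1456 g.

1.1 g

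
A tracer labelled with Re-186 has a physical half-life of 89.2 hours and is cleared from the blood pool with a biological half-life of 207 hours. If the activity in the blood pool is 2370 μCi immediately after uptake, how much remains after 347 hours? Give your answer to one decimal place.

1/t_eff = 1/t_phys + 1/t_biol = 1/89.2 + 1/207 = 0.016042 per hour.
t_eff = 89.2 × 207 / (89.2 + 207) ≈ 62.338 hours.
Remaining = 2370 × (1/2)^(347/62.338) = 2370 × (1/2)^5.5665 ≈ 50.012 μCi.

50.0 μCi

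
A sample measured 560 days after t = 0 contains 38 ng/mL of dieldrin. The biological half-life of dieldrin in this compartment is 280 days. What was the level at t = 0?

Number of half-lives elapsed: n = 560/280 ≈ 2.
A₀ = A × 2^n = 38 × 2^2 = 38 × 4 ≈ 152 ng/mL.

152 ng/mL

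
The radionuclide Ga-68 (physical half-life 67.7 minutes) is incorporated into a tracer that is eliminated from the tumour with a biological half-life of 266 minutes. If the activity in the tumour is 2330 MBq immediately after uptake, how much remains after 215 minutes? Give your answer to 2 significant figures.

1/t_eff = 1/t_phys + 1/t_biol = 1/67.7 + 1/266 = 0.01853 per minute.
t_eff = 67.7 × 266 / (67.7 + 266) ≈ 53.965 minutes.
Remaining = 2330 × (1/2)^(215/53.965) = 2330 × (1/2)^3.984 ≈ 147.24 MBq.

150 MBq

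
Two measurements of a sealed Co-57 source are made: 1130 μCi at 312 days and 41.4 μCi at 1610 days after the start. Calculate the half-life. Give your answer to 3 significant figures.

272 days

Over Δt = 1610 − 312 = 1298 days, the level fell by a factor of 1130/41.4 ≈ 27.295.
n = log₂(27.295) ≈ 4.7705 half-lives, so t½ = 1298/4.7705 ≈ 272.09 days.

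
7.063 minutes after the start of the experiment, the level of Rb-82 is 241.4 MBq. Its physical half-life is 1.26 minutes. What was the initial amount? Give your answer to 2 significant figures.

Number of half-lives elapsed: n = 7.063/1.26 ≈ 5.6056.
A₀ = A × 2^n = 241.4 × 2^5.6056 = 241.4 × 48.69 ≈ 11754 MBq.

12000 MBq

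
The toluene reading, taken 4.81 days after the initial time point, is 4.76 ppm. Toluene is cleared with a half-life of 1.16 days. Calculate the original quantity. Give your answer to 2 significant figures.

84 ppm

Number of half-lives elapsed: n = 4.81/1.16 ≈ 4.1466.
A₀ = A × 2^n = 4.76 × 2^4.1466 = 4.76 × 17.711 ≈ 84.303 ppm.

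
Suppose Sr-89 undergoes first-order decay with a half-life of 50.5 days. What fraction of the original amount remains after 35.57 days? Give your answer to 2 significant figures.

n = 35.57/50.5 ≈ 0.70436 half-lives.
Fraction remaining = (1/2)^0.70436 ≈ 0.61372.

0.61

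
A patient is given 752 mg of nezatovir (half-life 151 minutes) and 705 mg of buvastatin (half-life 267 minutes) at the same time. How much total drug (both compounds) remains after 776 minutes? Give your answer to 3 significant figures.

nezatovir: 752 × (1/2)^(776/151) = 752 × (1/2)^5.1391 ≈ 21.34 mg.
buvastatin: 705 × (1/2)^(776/267) = 705 × (1/2)^2.9064 ≈ 94.034 mg.
Total = 21.34 + 94.034 ≈ 115.37 mg.

115 mg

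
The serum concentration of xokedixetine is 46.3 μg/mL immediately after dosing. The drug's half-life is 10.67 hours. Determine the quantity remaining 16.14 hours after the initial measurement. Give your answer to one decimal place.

16.2 μg/mL

Number of half-lives: n = 16.14/10.67 ≈ 1.5127.
Remaining = 46.3 × (1/2)^1.5127 = 46.3 × 0.35047 ≈ 16.227 μg/mL.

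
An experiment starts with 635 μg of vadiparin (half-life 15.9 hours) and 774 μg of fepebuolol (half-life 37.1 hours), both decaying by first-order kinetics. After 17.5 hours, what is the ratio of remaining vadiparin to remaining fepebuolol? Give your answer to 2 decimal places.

vadiparin: 635 × (1/2)^(17.5/15.9) = 635 × (1/2)^1.1006 ≈ 296.11 μg.
fepebuolol: 774 × (1/2)^(17.5/37.1) = 774 × (1/2)^0.4717 ≈ 558.14 μg.
Ratio ≈ 296.11 / 558.14 ≈ 0.53052.

0.53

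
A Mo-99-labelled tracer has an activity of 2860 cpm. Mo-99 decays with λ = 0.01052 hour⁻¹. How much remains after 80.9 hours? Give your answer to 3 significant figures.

t½ = ln 2 / λ = 0.69315 / 0.01052 ≈ 65.889 hours.
Number of half-lives: n = 80.9/65.889 ≈ 1.2278.
Remaining = 2860 × (1/2)^1.2278 = 2860 × 0.42696 ≈ 1221.1 cpm.

1220 cpm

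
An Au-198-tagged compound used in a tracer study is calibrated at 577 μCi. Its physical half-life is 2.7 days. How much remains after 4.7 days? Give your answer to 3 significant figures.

Number of half-lives: n = 4.7/2.7 ≈ 1.7407.
Remaining = 577 × (1/2)^1.7407 = 577 × 0.29922 ≈ 172.65 μCi.

173 μCi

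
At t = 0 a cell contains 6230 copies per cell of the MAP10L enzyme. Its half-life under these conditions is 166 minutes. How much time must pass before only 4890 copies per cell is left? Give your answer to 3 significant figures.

58.0 minutes

Fraction remaining = 4890/6230 ≈ 0.78491.
n = log₂(6230/4890) = ln(1.274)/ln 2 ≈ 0.3494 half-lives.
t = n × t½ = 0.3494 × 166 ≈ 58 minutes.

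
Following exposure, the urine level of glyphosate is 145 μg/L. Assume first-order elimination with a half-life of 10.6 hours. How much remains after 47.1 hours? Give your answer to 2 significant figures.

Number of half-lives: n = 47.1/10.6 ≈ 4.4434.
Remaining = 145 × (1/2)^4.4434 = 145 × 0.045963 ≈ 6.6646 μg/L.

6.7 μg/L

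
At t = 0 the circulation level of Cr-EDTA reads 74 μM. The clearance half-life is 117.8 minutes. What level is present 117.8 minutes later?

37 μM

Elapsed time is 1 half-life (117.8/117.8).
Each half-life halves the amount: 74 × (1/2)^1 = 74/2 = 37 μM.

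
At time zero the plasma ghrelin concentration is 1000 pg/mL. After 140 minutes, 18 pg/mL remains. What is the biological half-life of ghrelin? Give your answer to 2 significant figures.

A/A₀ = 18/1000 ≈ 0.018.
n = log₂(55.556) ≈ 5.7959 half-lives elapsed in 140 minutes.
t½ = 140/5.7959 ≈ 24.155 minutes.

24 minutes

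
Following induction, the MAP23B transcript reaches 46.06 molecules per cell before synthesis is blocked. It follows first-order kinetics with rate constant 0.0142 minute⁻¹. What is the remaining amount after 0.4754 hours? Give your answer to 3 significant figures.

30.7 molecules per cell

t½ = ln 2 / λ = 0.69315 / 0.0142 ≈ 48.813 minutes.
Convert the elapsed time: 0.4754 hours = 28.524 minutes.
Number of half-lives: n = 28.524/48.813 ≈ 0.58435.
Remaining = 46.06 × (1/2)^0.58435 = 46.06 × 0.66695 ≈ 30.72 molecules per cell.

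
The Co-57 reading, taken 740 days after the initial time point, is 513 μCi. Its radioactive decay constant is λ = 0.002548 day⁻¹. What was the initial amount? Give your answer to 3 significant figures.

t½ = ln 2 / λ = 0.69315 / 0.002548 ≈ 272.04 days.
Number of half-lives elapsed: n = 740/272.04 ≈ 2.7202.
A₀ = A × 2^n = 513 × 2^2.7202 = 513 × 6.5898 ≈ 3380.6 μCi.

3380 μCi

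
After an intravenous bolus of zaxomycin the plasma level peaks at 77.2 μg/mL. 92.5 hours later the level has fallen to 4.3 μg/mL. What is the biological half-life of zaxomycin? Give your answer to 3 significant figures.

A/A₀ = 4.3/77.2 ≈ 0.055699.
n = log₂(17.953) ≈ 4.1662 half-lives elapsed in 92.5 hours.
t½ = 92.5/4.1662 ≈ 22.203 hours.

22.2 hours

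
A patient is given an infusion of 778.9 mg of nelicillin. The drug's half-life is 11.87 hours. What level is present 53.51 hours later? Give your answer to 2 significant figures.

34 mg

Number of half-lives: n = 53.51/11.87 ≈ 4.508.
Remaining = 778.9 × (1/2)^4.508 = 778.9 × 0.04395 ≈ 34.232 mg.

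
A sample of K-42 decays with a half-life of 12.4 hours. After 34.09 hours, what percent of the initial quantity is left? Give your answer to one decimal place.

n = 34.09/12.4 ≈ 2.7492 half-lives.
Fraction remaining = (1/2)^2.7492 ≈ 0.14873, i.e. 14.873%.

14.9%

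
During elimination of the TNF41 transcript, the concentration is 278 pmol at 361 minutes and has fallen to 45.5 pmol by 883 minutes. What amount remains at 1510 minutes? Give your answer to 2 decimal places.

Over Δt = 883 − 361 = 522 minutes, the level fell by a factor of 278/45.5 ≈ 6.1099.
n = log₂(6.1099) ≈ 2.6111 half-lives, so t½ = 522/2.6111 ≈ 199.91 minutes.
From t = 883 to t = 1510: 45.5 × (1/2)^((1510−883)/199.91) ≈ 5.1745 pmol.

5.17 pmol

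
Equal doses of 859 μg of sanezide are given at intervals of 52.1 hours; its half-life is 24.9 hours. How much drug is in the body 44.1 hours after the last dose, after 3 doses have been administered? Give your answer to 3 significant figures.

325 μg

The 3 doses were given 148.3, 96.2, 44.1 hours ago.
Total = 859·(1/2)^(148.3/24.9) + 859·(1/2)^(96.2/24.9) + 859·(1/2)^(44.1/24.9)
      = 13.839 + 59.017 + 251.68 ≈ 324.53 μg.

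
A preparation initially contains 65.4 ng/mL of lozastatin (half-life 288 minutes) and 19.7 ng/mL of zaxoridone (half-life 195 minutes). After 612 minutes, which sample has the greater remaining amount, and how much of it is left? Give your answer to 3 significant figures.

lozastatin, 15.0 ng/mL

lozastatin: 65.4 × (1/2)^2.125 ≈ 14.993 ng/mL.
zaxoridone: 19.7 × (1/2)^3.1385 ≈ 2.2372 ng/mL.
Lozastatin has more remaining, at ≈ 14.993 ng/mL.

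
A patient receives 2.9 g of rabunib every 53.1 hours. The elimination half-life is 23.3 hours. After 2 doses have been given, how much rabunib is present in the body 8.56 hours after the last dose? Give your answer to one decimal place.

2.7 g

The 2 doses were given 61.66, 8.56 hours ago.
Total = 2.9·(1/2)^(61.66/23.3) + 2.9·(1/2)^(8.56/23.3)
      = 0.4632 + 2.248 ≈ 2.7112 g.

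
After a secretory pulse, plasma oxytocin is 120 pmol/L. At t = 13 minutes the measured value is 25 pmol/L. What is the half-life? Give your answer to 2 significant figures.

5.7 minutes

A/A₀ = 25/120 ≈ 0.20833.
n = log₂(4.8) ≈ 2.263 half-lives elapsed in 13 minutes.
t½ = 13/2.263 ≈ 5.7445 minutes.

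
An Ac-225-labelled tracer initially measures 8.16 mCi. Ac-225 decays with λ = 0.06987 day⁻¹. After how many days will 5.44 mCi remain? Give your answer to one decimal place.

5.8 days

t½ = ln 2 / λ = 0.69315 / 0.06987 ≈ 9.9205 days.
Fraction remaining = 5.44/8.16 ≈ 0.66667.
n = log₂(8.16/5.44) = ln(1.5)/ln 2 ≈ 0.58496 half-lives.
t = n × t½ = 0.58496 × 9.9205 ≈ 5.8031 days.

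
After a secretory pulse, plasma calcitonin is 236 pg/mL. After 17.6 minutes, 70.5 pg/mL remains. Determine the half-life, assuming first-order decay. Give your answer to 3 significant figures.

10.1 minutes

A/A₀ = 70.5/236 ≈ 0.29873.
n = log₂(3.3475) ≈ 1.7431 half-lives elapsed in 17.6 minutes.
t½ = 17.6/1.7431 ≈ 10.097 minutes.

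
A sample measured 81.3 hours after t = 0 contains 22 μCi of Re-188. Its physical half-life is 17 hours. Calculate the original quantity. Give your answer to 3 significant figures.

Number of half-lives elapsed: n = 81.3/17 ≈ 4.7824.
A₀ = A × 2^n = 22 × 2^4.7824 = 22 × 27.519 ≈ 605.42 μCi.

605 μCi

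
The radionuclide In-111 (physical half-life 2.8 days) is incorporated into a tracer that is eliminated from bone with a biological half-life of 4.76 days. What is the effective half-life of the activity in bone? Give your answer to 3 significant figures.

1/t_eff = 1/t_phys + 1/t_biol = 1/2.8 + 1/4.76 = 0.56723 per day.
t_eff = 2.8 × 4.76 / (2.8 + 4.76) ≈ 1.763 days.

1.76 days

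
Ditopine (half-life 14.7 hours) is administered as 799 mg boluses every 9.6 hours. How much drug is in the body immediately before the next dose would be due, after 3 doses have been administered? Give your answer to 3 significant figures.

1040 mg

The 3 doses were given 28.8, 19.2, 9.6 hours ago.
Total = 799·(1/2)^(28.8/14.7) + 799·(1/2)^(19.2/14.7) + 799·(1/2)^(9.6/14.7)
      = 205.48 + 323.12 + 508.11 ≈ 1036.7 mg.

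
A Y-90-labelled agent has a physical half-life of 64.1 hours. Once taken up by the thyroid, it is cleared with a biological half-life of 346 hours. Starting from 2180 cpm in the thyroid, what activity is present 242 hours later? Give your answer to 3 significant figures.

98.0 cpm

1/t_eff = 1/t_phys + 1/t_biol = 1/64.1 + 1/346 = 0.018491 per hour.
t_eff = 64.1 × 346 / (64.1 + 346) ≈ 54.081 hours.
Remaining = 2180 × (1/2)^(242/54.081) = 2180 × (1/2)^4.4748 ≈ 98.043 cpm.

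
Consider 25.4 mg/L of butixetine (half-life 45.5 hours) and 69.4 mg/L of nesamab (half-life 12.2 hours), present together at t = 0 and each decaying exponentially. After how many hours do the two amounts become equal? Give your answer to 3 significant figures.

24.2 hours

Set 25.4·(1/2)^(t/45.5) = 69.4·(1/2)^(t/12.2).
Taking log₂: log₂(25.4/69.4) = t·(1/45.5 − 1/12.2).
log₂(0.36599) = -1.4501; 1/45.5 − 1/12.2 = -0.059989.
t = -1.4501 / -0.059989 ≈ 24.173 hours.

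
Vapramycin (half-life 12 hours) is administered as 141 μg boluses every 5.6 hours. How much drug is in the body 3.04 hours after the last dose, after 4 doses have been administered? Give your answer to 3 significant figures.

311 μg

The 4 doses were given 19.84, 14.24, 8.64, 3.04 hours ago.
Total = 141·(1/2)^(19.84/12) + 141·(1/2)^(14.24/12) + 141·(1/2)^(8.64/12) + 141·(1/2)^(3.04/12)
      = 44.825 + 61.944 + 85.601 + 118.29 ≈ 310.66 μg.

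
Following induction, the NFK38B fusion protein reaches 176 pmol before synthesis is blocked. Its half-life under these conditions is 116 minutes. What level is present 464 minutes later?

Elapsed time is 4 half-lives (464/116).
Each half-life halves the amount: 176 × (1/2)^4 = 176/16 = 11 pmol.

11 pmol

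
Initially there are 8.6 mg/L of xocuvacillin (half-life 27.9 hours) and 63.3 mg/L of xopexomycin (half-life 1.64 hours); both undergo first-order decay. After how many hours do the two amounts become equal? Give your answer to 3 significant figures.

5.02 hours

Set 8.6·(1/2)^(t/27.9) = 63.3·(1/2)^(t/1.64).
Taking log₂: log₂(8.6/63.3) = t·(1/27.9 − 1/1.64).
log₂(0.13586) = -2.8798; 1/27.9 − 1/1.64 = -0.57391.
t = -2.8798 / -0.57391 ≈ 5.0178 hours.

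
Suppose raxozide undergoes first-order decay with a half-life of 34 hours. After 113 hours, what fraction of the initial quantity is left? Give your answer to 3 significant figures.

0.0999

n = 113/34 ≈ 3.3235 half-lives.
Fraction remaining = (1/2)^3.3235 ≈ 0.099889.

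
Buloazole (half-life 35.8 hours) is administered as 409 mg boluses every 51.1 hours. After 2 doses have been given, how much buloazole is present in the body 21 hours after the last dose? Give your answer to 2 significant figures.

The 2 doses were given 72.1, 21 hours ago.
Total = 409·(1/2)^(72.1/35.8) + 409·(1/2)^(21/35.8)
      = 101.26 + 272.36 ≈ 373.62 mg.

370 mg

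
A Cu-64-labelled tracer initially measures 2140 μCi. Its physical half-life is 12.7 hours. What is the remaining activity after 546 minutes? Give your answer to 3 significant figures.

1300 μCi

Convert the elapsed time: 546 minutes = 9.1 hours.
Number of half-lives: n = 9.1/12.7 ≈ 0.71654.
Remaining = 2140 × (1/2)^0.71654 = 2140 × 0.60856 ≈ 1302.3 μCi.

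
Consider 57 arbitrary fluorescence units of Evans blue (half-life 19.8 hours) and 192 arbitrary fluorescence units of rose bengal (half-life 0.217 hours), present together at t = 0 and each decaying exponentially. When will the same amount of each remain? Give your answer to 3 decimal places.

Set 57·(1/2)^(t/19.8) = 192·(1/2)^(t/0.217).
Taking log₂: log₂(57/192) = t·(1/19.8 − 1/0.217).
log₂(0.29688) = -1.7521; 1/19.8 − 1/0.217 = -4.5578.
t = -1.7521 / -4.5578 ≈ 0.38441 hours.

0.384 hours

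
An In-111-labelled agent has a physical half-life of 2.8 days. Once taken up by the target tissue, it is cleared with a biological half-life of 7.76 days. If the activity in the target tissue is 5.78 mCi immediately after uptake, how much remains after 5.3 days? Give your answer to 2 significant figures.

1/t_eff = 1/t_phys + 1/t_biol = 1/2.8 + 1/7.76 = 0.48601 per day.
t_eff = 2.8 × 7.76 / (2.8 + 7.76) ≈ 2.0576 days.
Remaining = 5.78 × (1/2)^(5.3/2.0576) = 5.78 × (1/2)^2.5758 ≈ 0.96944 mCi.

0.97 mCi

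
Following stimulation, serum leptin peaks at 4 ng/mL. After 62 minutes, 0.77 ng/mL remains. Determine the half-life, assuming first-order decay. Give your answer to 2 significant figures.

A/A₀ = 0.77/4 ≈ 0.1925.
n = log₂(5.1948) ≈ 2.3771 half-lives elapsed in 62 minutes.
t½ = 62/2.3771 ≈ 26.083 minutes.

26 minutes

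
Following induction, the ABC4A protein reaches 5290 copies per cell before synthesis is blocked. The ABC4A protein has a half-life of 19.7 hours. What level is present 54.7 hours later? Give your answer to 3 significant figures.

772 copies per cell

Number of half-lives: n = 54.7/19.7 ≈ 2.7766.
Remaining = 5290 × (1/2)^2.7766 = 5290 × 0.14593 ≈ 771.97 copies per cell.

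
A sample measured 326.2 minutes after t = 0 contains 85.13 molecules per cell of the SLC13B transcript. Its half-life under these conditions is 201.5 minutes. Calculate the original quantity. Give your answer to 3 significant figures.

261 molecules per cell

Number of half-lives elapsed: n = 326.2/201.5 ≈ 1.6189.
A₀ = A × 2^n = 85.13 × 2^1.6189 = 85.13 × 3.0713 ≈ 261.46 molecules per cell.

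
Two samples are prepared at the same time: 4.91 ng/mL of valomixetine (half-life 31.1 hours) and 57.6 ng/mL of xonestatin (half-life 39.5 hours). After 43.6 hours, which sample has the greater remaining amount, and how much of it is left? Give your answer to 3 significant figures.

xonestatin, 26.8 ng/mL

valomixetine: 4.91 × (1/2)^1.4019 ≈ 1.8581 ng/mL.
xonestatin: 57.6 × (1/2)^1.1038 ≈ 26.801 ng/mL.
Xonestatin has more remaining, at ≈ 26.801 ng/mL.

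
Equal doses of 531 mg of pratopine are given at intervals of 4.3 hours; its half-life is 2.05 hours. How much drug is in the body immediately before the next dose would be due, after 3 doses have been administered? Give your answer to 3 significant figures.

The 3 doses were given 12.9, 8.6, 4.3 hours ago.
Total = 531·(1/2)^(12.9/2.05) + 531·(1/2)^(8.6/2.05) + 531·(1/2)^(4.3/2.05)
      = 6.7734 + 28.989 + 124.07 ≈ 159.83 mg.

160 mg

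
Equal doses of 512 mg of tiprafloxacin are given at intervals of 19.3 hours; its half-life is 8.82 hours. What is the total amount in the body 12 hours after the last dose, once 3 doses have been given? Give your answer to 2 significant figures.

The 3 doses were given 50.6, 31.3, 12 hours ago.
Total = 512·(1/2)^(50.6/8.82) + 512·(1/2)^(31.3/8.82) + 512·(1/2)^(12/8.82)
      = 9.6 + 43.751 + 199.39 ≈ 252.74 mg.

250 mg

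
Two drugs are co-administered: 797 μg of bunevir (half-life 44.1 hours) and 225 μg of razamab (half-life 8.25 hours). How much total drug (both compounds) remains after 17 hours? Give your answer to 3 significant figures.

664 μg

bunevir: 797 × (1/2)^(17/44.1) = 797 × (1/2)^0.38549 ≈ 610.12 μg.
razamab: 225 × (1/2)^(17/8.25) = 225 × (1/2)^2.0606 ≈ 53.936 μg.
Total = 610.12 + 53.936 ≈ 664.06 μg.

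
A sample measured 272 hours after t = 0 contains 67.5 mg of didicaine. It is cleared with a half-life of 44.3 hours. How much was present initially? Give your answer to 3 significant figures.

4760 mg

Number of half-lives elapsed: n = 272/44.3 ≈ 6.14.
A₀ = A × 2^n = 67.5 × 2^6.14 = 67.5 × 70.52 ≈ 4760.1 mg.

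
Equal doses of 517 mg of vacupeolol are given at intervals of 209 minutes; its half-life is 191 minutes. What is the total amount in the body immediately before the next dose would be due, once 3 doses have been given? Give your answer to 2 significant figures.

The 3 doses were given 627, 418, 209 minutes ago.
Total = 517·(1/2)^(627/191) + 517·(1/2)^(418/191) + 517·(1/2)^(209/191)
      = 53.124 + 113.42 + 242.15 ≈ 408.7 mg.

410 mg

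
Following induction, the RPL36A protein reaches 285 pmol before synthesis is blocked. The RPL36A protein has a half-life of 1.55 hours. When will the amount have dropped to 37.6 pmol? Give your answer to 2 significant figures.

4.5 hours

Fraction remaining = 37.6/285 ≈ 0.13193.
n = log₂(285/37.6) = ln(7.5798)/ln 2 ≈ 2.9222 half-lives.
t = n × t½ = 2.9222 × 1.55 ≈ 4.5293 hours.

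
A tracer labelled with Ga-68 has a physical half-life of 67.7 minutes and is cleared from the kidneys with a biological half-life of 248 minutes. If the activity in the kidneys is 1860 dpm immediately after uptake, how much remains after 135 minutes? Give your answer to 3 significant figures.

1/t_eff = 1/t_phys + 1/t_biol = 1/67.7 + 1/248 = 0.018803 per minute.
t_eff = 67.7 × 248 / (67.7 + 248) ≈ 53.182 minutes.
Remaining = 1860 × (1/2)^(135/53.182) = 1860 × (1/2)^2.5384 ≈ 320.16 dpm.

320 dpm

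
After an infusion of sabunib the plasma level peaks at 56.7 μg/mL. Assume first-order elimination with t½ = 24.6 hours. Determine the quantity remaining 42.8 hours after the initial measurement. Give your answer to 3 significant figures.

17.0 μg/mL

Number of half-lives: n = 42.8/24.6 ≈ 1.7398.
Remaining = 56.7 × (1/2)^1.7398 = 56.7 × 0.2994 ≈ 16.976 μg/mL.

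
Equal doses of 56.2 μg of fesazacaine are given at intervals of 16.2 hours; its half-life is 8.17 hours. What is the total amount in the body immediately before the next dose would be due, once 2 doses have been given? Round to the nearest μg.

18 μg

The 2 doses were given 32.4, 16.2 hours ago.
Total = 56.2·(1/2)^(32.4/8.17) + 56.2·(1/2)^(16.2/8.17)
      = 3.5969 + 14.218 ≈ 17.815 μg.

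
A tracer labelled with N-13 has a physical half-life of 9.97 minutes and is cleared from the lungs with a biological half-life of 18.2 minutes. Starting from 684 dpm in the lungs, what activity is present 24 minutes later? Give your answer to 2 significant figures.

52 dpm

1/t_eff = 1/t_phys + 1/t_biol = 1/9.97 + 1/18.2 = 0.15525 per minute.
t_eff = 9.97 × 18.2 / (9.97 + 18.2) ≈ 6.4414 minutes.
Remaining = 684 × (1/2)^(24/6.4414) = 684 × (1/2)^3.7259 ≈ 51.695 dpm.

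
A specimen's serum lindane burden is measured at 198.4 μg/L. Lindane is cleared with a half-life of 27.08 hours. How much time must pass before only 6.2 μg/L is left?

6.2/198.4 = 1/32, so 5 half-lives have elapsed.
t = 5 × 27.08 = 135.4 hours.

135.4 hours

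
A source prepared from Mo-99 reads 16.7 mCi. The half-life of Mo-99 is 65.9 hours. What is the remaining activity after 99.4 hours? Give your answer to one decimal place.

Number of half-lives: n = 99.4/65.9 ≈ 1.5083.
Remaining = 16.7 × (1/2)^1.5083 = 16.7 × 0.35151 ≈ 5.8703 mCi.

5.9 mCi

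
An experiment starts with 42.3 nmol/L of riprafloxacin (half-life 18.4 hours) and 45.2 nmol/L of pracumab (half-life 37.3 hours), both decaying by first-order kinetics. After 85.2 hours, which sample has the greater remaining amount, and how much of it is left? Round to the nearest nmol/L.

riprafloxacin: 42.3 × (1/2)^4.6304 ≈ 1.7078 nmol/L.
pracumab: 45.2 × (1/2)^2.2842 ≈ 9.2796 nmol/L.
Pracumab has more remaining, at ≈ 9.2796 nmol/L.

pracumab, 9 nmol/L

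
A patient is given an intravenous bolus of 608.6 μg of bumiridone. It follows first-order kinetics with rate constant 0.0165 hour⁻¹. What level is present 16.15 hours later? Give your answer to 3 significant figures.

466 μg

t½ = ln 2 / λ = 0.69315 / 0.0165 ≈ 42.009 hours.
Number of half-lives: n = 16.15/42.009 ≈ 0.38444.
Remaining = 608.6 × (1/2)^0.38444 = 608.6 × 0.76608 ≈ 466.23 μg.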